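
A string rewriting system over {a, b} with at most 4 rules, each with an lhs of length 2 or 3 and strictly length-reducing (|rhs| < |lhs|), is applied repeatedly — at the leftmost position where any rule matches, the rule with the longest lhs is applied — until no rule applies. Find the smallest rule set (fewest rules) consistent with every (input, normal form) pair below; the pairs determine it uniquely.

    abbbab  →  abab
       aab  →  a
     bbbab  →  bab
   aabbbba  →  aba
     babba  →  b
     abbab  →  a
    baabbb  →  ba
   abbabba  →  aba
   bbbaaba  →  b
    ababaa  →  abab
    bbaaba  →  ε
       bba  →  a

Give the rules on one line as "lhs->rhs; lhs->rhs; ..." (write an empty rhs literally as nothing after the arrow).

  | abbbab => abab
  | aab => a
  | bbbab => bab
  | aabbbba => abbba => aba

aa->; aab->a; bb->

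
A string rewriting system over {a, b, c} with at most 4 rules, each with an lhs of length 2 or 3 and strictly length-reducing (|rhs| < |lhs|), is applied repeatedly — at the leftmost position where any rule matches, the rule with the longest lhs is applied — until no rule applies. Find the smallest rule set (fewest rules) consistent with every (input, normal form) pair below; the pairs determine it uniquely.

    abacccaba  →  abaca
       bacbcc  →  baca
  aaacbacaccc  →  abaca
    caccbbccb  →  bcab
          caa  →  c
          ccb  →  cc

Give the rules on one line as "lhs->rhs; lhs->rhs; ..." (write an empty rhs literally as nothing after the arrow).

aa->; cac->b; cb->c; ccc->ca

  | abacccaba => abacaaba => abacba => abaca
  | bacbcc => baccc => baca
  | aaacbacaccc => acbacaccc => acacaccc => abaccc => abaca
  | caccbbccb => bcbbccb => bcbccb => bcccb => bcab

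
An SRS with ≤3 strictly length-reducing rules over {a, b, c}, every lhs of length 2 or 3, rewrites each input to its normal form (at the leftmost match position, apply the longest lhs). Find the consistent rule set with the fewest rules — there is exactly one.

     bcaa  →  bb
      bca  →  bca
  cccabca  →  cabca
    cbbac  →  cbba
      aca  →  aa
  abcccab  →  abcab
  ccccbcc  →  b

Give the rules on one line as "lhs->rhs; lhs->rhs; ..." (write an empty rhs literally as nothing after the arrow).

ac->a; caa->b; cc->

  | bcaa => bb
  | bca
  | cccabca => cabca
  | cbbac => cbba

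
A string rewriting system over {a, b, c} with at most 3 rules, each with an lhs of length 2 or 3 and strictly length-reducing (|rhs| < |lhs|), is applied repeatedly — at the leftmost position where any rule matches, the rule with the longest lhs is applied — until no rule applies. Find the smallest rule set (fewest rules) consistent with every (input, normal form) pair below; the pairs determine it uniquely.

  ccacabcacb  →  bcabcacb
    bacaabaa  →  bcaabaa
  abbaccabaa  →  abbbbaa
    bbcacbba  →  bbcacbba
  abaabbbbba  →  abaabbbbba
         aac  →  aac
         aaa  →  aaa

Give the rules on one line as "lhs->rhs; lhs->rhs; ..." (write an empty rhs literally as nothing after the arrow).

  | ccacabcacb => bcabcacb
  | bacaabaa => bcaabaa
  | abbaccabaa => abbccabaa => abbbbaa
  | bbcacbba

bac->bc; cca->b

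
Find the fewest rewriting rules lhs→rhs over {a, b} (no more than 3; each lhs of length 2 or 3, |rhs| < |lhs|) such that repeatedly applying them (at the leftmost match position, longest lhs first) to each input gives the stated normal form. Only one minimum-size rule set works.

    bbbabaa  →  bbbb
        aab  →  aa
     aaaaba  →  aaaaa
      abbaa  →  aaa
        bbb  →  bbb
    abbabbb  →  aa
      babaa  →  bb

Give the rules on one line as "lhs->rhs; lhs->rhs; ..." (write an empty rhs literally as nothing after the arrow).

ab->a; ba->b

  | bbbabaa => bbbbaa => bbbba => bbbb
  | aab => aa
  | aaaaba => aaaaa
  | abbaa => abaa => aaa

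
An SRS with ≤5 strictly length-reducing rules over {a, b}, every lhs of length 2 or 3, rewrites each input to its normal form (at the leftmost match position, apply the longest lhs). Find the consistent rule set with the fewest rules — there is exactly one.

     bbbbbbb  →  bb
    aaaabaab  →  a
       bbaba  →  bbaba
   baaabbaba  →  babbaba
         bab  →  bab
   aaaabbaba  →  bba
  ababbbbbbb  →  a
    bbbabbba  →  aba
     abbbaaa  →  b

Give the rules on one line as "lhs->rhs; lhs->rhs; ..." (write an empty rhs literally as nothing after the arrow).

aa->b; aaa->aa; baa->b; bbb->a

  | bbbbbbb => abbbb => aab => bb
  | aaaabaab => aaabaab => aabaab => bbaab => bbb => a
  | bbaba
  | baaabbaba => babbaba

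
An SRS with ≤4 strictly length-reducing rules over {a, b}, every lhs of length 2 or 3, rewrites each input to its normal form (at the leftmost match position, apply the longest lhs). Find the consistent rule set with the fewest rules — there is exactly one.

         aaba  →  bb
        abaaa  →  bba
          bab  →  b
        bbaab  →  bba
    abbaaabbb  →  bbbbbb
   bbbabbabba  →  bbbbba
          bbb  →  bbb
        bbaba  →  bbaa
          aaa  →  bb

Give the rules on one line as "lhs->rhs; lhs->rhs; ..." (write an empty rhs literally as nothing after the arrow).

aaa->bb; ab->; aba->aa

  | aaba => aaa => bb
  | abaaa => aaaa => bba
  | bab => b
  | bbaab => bba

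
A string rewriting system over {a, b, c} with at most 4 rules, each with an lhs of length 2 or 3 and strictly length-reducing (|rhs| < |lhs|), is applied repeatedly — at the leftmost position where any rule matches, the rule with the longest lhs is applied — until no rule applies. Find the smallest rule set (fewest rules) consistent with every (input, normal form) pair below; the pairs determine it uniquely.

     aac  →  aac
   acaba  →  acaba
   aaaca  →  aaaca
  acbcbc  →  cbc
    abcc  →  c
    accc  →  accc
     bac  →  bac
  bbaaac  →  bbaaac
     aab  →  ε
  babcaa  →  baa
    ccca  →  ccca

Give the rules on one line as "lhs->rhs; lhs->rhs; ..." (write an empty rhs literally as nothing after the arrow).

aab->; abc->; acb->

  | aac
  | acaba
  | aaaca
  | acbcbc => cbc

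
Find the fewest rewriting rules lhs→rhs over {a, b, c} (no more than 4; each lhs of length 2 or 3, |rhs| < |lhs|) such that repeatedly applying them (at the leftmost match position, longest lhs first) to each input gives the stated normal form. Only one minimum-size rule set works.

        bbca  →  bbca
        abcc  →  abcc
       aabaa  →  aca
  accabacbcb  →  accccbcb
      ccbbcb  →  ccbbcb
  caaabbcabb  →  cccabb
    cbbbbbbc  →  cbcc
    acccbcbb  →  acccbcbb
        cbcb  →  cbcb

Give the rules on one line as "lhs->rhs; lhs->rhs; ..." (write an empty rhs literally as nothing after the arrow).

  | bbca
  | abcc
  | aabaa => aca
  | accabacbcb => accccbcb

aaa->ab; aba->c; bbb->ba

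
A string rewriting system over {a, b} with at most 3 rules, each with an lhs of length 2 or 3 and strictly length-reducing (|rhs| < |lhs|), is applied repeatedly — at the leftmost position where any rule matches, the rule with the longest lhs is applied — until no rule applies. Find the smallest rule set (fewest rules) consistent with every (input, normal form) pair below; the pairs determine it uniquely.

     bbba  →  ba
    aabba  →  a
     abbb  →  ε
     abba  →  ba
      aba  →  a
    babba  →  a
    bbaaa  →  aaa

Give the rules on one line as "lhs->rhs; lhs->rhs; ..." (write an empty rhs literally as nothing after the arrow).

ab->; bb->

  | bbba => ba
  | aabba => aba => a
  | abbb => bb => ε
  | abba => ba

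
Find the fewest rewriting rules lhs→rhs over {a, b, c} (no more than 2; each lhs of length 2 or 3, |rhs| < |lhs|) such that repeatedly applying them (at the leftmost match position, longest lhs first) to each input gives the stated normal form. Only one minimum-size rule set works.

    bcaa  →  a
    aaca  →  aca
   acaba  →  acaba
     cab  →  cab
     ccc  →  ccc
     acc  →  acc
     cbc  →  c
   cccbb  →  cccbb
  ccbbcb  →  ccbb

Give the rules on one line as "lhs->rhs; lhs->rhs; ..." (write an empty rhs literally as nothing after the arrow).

  | bcaa => aa => a
  | aaca => aca
  | acaba
  | cab

aa->a; bc->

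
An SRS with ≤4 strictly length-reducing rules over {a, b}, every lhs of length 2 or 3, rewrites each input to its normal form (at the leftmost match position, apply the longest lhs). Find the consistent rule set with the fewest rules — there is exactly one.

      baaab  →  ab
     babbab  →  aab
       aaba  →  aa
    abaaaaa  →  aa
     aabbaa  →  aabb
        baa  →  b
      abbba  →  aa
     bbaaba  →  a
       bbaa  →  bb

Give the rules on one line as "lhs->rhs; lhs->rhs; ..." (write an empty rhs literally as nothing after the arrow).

  | baaab => bab => ab
  | babbab => abbab => abab => aab
  | aaba => aaa => aa
  | abaaaaa => abaaa => aba => aa

aaa->aa; ba->a; baa->b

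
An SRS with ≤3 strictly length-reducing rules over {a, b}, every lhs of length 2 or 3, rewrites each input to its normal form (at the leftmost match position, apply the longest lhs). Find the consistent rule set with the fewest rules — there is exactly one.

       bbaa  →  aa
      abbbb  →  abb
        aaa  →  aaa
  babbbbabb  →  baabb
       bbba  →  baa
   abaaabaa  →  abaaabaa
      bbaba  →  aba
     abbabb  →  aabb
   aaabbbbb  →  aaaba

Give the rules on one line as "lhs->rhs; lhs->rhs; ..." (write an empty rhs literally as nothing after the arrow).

  | bbaa => aa
  | abbbb => abab => abb
  | aaa
  | babbbbabb => bbbbbabb => babbabb => bbbabb => baabb

bab->bb; bba->a; bbb->ba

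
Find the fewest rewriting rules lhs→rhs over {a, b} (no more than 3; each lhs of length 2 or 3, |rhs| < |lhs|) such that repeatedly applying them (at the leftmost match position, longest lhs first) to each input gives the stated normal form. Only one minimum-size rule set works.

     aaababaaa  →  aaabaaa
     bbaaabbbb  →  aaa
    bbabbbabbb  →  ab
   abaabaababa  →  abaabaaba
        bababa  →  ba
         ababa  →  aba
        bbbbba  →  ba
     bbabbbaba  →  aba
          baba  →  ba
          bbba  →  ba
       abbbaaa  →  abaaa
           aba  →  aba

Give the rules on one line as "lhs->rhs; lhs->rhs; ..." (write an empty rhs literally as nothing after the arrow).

  | aaababaaa => aaabaaa
  | bbaaabbbb => aaabbbb => aaabb => aaa
  | bbabbbabbb => abbbabbb => ababbb => abbb => ab
  | abaabaababa => abaabaaba

bab->b; bb->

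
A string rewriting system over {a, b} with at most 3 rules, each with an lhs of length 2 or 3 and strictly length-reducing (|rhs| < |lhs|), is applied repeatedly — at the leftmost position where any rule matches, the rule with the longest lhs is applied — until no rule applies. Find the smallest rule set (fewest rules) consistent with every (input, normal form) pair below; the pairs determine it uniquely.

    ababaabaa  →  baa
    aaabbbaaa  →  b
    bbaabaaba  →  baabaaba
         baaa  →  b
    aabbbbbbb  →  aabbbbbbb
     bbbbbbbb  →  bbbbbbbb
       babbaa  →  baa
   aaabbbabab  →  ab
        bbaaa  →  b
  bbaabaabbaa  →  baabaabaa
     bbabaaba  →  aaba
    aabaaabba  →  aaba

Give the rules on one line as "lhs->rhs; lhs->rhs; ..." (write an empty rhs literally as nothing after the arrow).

aaa->; bab->; bba->ba

  | ababaabaa => aaabaa => baa
  | aaabbbaaa => bbbaaa => bbaaa => baaa => b
  | bbaabaaba => baabaaba
  | baaa => b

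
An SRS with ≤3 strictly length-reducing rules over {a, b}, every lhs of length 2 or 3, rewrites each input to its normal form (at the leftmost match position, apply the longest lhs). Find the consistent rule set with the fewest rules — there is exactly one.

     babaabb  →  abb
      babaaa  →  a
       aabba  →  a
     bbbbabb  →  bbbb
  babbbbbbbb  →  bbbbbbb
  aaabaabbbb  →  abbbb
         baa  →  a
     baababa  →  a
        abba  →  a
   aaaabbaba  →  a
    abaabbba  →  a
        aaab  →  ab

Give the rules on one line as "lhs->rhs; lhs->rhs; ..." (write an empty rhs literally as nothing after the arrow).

  | babaabb => aabb => abb
  | babaaa => aaa => aa => a
  | aabba => abba => aba => aa => a
  | bbbbabb => bbbb

aa->a; ba->a; bab->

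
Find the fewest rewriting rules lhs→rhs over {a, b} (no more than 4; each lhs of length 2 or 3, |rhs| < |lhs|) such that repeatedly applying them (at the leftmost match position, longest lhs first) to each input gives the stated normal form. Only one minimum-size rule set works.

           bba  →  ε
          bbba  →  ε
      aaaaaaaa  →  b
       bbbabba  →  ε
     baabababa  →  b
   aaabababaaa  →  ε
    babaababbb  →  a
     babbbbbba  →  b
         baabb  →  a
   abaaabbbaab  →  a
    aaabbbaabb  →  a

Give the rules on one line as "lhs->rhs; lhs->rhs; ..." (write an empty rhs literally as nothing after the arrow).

aa->; aaa->b; ab->a; bb->a

  | bba => aa => ε
  | bbba => aba => aa => ε
  | aaaaaaaa => baaaaa => bbaa => aaa => b
  | bbbabba => ababba => aabba => bba => aa => ε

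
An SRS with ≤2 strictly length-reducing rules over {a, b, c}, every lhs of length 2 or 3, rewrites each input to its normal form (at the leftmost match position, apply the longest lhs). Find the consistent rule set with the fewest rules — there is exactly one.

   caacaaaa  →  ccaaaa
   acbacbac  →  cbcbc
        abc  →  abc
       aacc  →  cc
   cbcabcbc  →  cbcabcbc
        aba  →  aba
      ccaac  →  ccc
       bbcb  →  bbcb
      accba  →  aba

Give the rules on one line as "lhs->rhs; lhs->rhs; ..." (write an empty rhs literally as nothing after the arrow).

  | caacaaaa => cacaaaa => ccaaaa
  | acbacbac => cbacbac => cbcbac => cbcbc
  | abc
  | aacc => acc => cc

ac->c; ccb->ab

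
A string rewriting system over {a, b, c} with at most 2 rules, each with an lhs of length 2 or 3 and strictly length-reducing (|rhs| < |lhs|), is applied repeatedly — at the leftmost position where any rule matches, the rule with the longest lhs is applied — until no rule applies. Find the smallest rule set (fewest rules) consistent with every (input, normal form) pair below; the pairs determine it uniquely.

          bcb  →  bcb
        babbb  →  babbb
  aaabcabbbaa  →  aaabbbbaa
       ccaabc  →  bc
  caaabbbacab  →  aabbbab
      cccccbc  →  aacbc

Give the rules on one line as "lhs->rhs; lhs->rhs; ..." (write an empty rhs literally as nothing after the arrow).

  | bcb
  | babbb
  | aaabcabbbaa => aaabbbbaa
  | ccaabc => cabc => bc

ca->; ccc->ac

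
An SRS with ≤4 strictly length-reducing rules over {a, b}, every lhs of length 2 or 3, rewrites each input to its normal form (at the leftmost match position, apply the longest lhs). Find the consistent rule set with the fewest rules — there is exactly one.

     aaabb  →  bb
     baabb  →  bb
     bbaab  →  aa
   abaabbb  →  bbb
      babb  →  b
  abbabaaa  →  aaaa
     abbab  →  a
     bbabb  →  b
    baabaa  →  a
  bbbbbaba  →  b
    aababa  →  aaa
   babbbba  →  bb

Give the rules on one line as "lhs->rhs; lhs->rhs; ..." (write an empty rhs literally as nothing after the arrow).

  | aaabb => aabb => abb => bb
  | baabb => abb => bb
  | bbaab => bab => aa
  | abaabbb => baabbb => abbb => bbb

ab->b; ba->; bab->aa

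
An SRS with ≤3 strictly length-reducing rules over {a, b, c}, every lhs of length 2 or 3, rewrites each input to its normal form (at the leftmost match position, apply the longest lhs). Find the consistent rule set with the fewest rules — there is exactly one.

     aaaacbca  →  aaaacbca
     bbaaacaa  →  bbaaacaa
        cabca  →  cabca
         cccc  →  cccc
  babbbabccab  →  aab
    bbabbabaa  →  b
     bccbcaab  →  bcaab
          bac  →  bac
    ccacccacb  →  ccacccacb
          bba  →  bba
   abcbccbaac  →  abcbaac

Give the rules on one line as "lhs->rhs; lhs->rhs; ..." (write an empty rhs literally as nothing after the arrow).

aba->cc; bbb->ba; bcc->

  | aaaacbca
  | bbaaacaa
  | cabca
  | cccc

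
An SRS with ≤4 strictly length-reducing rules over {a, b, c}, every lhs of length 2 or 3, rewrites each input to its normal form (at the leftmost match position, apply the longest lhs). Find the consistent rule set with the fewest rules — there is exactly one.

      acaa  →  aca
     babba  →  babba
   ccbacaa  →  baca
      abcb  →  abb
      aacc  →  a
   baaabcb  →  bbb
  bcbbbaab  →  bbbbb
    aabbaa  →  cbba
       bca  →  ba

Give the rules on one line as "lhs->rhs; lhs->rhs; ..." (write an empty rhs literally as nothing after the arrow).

aa->a; aab->cb; bc->b; cc->

  | acaa => aca
  | babba
  | ccbacaa => bacaa => baca
  | abcb => abb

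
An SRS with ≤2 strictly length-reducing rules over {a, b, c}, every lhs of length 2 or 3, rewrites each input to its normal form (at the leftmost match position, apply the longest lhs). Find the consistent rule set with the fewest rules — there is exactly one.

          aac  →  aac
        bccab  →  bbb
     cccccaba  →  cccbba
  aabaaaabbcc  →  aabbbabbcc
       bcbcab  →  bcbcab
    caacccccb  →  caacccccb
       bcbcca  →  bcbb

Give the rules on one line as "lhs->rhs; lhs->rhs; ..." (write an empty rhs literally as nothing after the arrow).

aaa->bb; cca->b

  | aac
  | bccab => bbb
  | cccccaba => cccbba
  | aabaaaabbcc => aabbbabbcc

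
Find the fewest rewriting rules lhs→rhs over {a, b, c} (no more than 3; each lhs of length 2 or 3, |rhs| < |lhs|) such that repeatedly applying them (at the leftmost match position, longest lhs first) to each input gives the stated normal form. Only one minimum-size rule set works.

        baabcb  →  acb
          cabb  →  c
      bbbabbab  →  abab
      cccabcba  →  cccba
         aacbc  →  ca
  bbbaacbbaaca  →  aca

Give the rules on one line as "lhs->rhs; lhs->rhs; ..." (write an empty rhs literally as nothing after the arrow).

  | baabcb => bbcb => acb
  | cabb => caa => c
  | bbbabbab => ababbab => abaaab => abab
  | cccabcba => cccaaba => cccba

aa->; bb->a; bc->a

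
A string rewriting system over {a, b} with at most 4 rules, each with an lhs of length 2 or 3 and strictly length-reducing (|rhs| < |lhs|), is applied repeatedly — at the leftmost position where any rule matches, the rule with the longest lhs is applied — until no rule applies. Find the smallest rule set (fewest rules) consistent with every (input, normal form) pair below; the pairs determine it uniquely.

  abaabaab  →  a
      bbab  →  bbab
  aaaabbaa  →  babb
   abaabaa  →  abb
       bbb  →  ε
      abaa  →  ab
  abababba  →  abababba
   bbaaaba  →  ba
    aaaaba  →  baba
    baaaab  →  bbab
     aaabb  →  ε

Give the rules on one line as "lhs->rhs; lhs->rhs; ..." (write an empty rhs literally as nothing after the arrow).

  | abaabaab => abbaab => abbb => a
  | bbab
  | aaaabbaa => babbaa => babb
  | abaabaa => abbaa => abb

aa->; aaa->b; bbb->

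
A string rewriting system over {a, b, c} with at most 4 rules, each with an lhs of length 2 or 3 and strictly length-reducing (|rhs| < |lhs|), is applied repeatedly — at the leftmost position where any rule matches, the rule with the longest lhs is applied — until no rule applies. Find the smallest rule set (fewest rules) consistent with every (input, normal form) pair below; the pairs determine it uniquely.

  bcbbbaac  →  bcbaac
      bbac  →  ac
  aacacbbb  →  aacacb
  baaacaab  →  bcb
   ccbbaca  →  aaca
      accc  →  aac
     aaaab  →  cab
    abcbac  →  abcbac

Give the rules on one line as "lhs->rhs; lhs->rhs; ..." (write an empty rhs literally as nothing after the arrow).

aaa->c; bb->; cc->a

  | bcbbbaac => bcbaac
  | bbac => ac
  | aacacbbb => aacacb
  | baaacaab => bccaab => baaab => bcb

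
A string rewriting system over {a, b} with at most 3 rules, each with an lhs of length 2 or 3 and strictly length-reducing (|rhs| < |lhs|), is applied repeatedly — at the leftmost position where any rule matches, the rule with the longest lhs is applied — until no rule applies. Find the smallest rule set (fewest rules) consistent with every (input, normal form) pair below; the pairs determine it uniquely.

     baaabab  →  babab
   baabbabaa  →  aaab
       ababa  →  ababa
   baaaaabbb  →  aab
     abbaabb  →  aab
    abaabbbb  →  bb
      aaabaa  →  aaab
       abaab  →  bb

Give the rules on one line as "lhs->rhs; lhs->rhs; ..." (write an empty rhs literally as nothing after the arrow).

abb->bb; baa->b; bbb->aa

  | baaabab => babab
  | baabbabaa => bbbabaa => aaabaa => aaab
  | ababa
  | baaaaabbb => baaabbb => babbb => bbbb => aab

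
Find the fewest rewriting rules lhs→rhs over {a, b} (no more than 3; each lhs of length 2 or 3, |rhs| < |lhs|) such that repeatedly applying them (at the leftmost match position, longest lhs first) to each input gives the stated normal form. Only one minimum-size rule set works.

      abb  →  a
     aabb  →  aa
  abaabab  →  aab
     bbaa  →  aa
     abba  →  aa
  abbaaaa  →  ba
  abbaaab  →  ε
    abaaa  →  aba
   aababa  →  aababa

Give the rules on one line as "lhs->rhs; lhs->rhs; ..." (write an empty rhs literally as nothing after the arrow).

aaa->ba; baa->b; bb->

  | abb => a
  | aabb => aa
  | abaabab => abbab => aab
  | bbaa => aa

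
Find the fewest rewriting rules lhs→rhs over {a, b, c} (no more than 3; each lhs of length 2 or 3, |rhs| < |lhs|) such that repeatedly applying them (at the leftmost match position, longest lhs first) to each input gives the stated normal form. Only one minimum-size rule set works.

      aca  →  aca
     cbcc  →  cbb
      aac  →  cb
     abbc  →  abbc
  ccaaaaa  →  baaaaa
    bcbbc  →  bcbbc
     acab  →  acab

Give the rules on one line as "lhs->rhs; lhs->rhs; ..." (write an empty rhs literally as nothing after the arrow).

  | aca
  | cbcc => cbb
  | aac => cb
  | abbc

aac->cb; cc->b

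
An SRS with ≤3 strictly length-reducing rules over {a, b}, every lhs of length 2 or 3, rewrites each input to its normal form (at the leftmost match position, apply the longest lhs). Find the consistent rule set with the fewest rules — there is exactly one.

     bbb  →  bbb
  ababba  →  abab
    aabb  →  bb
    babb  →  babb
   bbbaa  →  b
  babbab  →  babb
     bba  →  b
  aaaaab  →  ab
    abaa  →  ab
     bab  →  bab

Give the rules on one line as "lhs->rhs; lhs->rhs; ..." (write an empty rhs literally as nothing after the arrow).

aa->; bba->b

  | bbb
  | ababba => abab
  | aabb => bb
  | babb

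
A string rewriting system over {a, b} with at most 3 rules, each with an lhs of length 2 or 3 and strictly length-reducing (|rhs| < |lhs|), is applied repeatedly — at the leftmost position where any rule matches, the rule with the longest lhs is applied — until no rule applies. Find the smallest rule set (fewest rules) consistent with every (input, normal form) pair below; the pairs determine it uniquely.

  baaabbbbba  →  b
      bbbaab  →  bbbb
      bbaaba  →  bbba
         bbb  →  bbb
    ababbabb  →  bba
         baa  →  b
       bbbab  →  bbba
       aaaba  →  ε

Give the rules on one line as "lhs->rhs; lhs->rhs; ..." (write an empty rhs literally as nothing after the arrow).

  | baaabbbbba => babbbbba => babbbba => babbba => babba => baba => baa => b
  | bbbaab => bbbb
  | bbaaba => bbba
  | bbb

aa->; ab->a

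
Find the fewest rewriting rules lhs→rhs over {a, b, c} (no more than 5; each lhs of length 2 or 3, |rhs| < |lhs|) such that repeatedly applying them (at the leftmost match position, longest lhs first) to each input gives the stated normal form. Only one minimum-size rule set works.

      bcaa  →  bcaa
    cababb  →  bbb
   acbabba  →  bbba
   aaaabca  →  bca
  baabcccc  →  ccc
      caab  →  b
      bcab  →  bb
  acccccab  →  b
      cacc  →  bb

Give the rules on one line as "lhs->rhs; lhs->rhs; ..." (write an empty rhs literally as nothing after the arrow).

  | bcaa
  | cababb => cbabb => babb => bbb
  | acbabba => ababba => babba => bbba
  | aaaabca => aaabca => aabca => abca => bca

ab->b; acc->bb; bbc->; cb->b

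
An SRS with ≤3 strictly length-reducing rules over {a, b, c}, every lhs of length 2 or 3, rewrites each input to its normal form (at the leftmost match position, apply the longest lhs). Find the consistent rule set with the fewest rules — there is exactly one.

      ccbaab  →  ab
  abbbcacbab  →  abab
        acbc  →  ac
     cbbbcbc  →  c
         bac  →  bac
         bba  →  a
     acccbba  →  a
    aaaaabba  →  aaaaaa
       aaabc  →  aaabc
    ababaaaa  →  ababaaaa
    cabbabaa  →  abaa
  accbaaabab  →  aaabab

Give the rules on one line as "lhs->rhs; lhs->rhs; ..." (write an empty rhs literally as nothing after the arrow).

  | ccbaab => caab => ab
  | abbbcacbab => abcacbab => abcbab => abab
  | acbc => ac
  | cbbbcbc => bbcbc => cbc => c

bb->; ca->; cb->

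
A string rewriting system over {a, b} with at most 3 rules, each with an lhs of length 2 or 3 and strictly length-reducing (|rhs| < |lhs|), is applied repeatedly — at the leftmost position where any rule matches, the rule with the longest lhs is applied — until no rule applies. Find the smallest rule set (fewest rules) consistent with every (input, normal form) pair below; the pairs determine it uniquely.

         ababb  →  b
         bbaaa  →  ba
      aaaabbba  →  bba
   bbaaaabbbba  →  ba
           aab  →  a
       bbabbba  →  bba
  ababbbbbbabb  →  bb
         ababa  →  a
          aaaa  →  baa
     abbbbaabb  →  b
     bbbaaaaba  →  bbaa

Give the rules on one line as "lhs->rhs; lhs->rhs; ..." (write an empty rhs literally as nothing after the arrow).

aaa->ba; ab->; bbb->b

  | ababb => abb => b
  | bbaaa => bbba => ba
  | aaaabbba => baabbba => babba => bba
  | bbaaaabbbba => bbbaabbbba => baabbbba => babbba => bbba => ba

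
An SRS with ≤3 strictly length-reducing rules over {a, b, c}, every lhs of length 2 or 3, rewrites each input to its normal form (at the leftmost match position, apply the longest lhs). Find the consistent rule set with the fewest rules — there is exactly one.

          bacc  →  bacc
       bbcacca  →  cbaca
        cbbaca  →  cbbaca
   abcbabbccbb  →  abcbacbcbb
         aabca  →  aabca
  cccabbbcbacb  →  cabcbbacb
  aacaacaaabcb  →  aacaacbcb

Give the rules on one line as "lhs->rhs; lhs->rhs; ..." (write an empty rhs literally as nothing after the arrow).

  | bacc
  | bbcacca => cbacca => cbaca
  | cbbaca
  | abcbabbccbb => abcbacbcbb

aaa->; bbc->cb; cca->ca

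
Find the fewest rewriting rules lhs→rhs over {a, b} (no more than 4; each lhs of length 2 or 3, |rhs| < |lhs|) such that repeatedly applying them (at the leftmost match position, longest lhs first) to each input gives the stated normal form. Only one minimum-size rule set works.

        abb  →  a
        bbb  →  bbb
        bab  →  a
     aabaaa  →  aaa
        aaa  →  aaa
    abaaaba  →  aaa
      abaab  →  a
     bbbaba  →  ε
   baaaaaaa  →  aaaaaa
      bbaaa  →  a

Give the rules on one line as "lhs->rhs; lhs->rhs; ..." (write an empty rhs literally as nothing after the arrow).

  | abb => ab => a
  | bbb
  | bab => a
  | aabaaa => aaa

aab->; ab->a; ba->; bab->a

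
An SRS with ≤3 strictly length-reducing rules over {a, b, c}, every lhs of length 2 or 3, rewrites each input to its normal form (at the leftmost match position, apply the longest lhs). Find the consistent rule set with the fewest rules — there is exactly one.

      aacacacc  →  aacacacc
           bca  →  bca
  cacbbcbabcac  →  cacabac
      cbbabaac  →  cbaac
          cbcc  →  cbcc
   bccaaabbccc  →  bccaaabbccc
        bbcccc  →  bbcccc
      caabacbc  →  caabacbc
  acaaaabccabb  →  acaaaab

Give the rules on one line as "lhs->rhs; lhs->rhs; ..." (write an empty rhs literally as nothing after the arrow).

  | aacacacc
  | bca
  | cacbbcbabcac => cacbababcac => cacabcac => cacabac
  | cbbabaac => cbaac

abc->ab; bab->; bcb->ab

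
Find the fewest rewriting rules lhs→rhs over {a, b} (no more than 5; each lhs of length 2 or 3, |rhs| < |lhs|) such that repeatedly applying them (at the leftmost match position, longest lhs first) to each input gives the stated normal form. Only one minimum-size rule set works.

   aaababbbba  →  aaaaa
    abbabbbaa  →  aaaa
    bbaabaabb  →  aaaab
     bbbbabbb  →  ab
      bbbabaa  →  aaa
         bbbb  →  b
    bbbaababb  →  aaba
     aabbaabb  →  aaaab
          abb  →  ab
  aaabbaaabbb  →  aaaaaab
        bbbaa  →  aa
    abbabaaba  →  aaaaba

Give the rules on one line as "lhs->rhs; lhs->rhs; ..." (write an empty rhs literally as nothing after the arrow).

baa->aa; bab->ba; bb->b; bba->a

  | aaababbbba => aaababbba => aaababba => aaababa => aaabaa => aaaaa
  | abbabbbaa => aabbbaa => aabbaa => aaaa
  | bbaabaabb => aabaabb => aaaabb => aaaab
  | bbbbabbb => bbbabbb => bbabbb => abbb => abb => ab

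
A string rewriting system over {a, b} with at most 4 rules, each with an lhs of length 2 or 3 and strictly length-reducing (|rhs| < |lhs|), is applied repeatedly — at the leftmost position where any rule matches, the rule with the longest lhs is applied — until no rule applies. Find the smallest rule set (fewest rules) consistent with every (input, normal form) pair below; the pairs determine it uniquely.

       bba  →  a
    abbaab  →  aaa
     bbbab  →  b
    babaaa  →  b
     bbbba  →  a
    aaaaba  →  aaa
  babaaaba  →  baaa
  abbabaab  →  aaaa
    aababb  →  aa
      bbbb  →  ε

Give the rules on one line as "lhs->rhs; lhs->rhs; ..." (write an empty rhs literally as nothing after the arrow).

  | bba => a
  | abbaab => aaaab => aaa
  | bbbab => bab => b
  | babaaa => babaa => baba => bab => b

ab->; aba->ab; abb->aa; bb->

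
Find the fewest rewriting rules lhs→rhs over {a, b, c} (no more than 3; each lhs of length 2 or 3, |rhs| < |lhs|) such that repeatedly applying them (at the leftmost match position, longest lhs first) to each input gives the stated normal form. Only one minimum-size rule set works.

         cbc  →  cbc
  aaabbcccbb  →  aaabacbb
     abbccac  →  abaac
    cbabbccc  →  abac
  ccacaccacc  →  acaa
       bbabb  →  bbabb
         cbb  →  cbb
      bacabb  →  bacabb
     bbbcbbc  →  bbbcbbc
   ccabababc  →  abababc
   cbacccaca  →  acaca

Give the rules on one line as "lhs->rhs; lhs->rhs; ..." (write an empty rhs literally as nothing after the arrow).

  | cbc
  | aaabbcccbb => aaabacbb
  | abbccac => abaac
  | cbabbccc => abbccc => abac

bcc->a; cba->a; cc->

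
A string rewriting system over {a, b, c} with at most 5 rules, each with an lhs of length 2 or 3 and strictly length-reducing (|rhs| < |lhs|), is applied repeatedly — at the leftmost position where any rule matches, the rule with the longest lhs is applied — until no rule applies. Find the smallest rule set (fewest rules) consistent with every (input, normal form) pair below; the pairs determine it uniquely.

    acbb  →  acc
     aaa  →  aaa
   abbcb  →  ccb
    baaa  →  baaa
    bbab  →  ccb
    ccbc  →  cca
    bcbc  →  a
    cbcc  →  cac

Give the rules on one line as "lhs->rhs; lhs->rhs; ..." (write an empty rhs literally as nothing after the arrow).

  | acbb => acc
  | aaa
  | abbcb => bbcb => ccb
  | baaa

ab->b; bb->c; bba->cc; bc->a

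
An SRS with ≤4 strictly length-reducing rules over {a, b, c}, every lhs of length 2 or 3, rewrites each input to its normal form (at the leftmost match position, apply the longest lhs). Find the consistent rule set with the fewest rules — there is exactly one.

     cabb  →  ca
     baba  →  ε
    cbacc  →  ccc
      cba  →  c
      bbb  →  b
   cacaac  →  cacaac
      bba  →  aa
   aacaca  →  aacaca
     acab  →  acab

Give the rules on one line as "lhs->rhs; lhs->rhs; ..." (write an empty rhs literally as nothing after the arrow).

  | cabb => ca
  | baba => ba => ε
  | cbacc => ccc
  | cba => c

ba->; bb->; bba->aa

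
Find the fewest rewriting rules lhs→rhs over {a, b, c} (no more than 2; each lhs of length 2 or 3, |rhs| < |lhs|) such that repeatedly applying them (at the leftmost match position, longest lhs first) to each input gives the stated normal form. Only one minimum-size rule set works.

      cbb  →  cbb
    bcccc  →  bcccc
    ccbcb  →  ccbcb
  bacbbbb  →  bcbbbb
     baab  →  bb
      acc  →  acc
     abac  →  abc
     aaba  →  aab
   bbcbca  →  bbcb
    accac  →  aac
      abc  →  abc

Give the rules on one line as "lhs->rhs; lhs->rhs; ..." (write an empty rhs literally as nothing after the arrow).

  | cbb
  | bcccc
  | ccbcb
  | bacbbbb => bcbbbb

ba->b; ca->a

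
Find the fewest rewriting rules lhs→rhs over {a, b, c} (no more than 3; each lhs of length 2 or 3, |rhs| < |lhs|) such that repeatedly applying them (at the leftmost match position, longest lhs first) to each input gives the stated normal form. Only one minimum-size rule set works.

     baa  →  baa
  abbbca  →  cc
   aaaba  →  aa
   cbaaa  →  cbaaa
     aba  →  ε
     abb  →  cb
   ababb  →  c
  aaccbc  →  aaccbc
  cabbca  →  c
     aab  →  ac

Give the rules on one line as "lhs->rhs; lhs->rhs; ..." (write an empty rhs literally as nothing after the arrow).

  | baa
  | abbbca => cbbca => ccca => cc
  | aaaba => aaca => aa
  | cbaaa

ab->c; bb->c; ca->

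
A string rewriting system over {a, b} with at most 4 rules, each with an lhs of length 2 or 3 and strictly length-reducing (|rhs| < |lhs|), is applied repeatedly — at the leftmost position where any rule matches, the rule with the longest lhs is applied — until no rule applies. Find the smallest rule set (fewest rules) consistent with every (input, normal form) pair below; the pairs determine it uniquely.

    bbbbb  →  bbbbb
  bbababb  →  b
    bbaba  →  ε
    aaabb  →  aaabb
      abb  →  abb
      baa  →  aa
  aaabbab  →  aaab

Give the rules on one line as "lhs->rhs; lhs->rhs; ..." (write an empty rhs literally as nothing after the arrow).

  | bbbbb
  | bbababb => babb => b
  | bbaba => ba => ε
  | aaabb

ba->; baa->aa; bab->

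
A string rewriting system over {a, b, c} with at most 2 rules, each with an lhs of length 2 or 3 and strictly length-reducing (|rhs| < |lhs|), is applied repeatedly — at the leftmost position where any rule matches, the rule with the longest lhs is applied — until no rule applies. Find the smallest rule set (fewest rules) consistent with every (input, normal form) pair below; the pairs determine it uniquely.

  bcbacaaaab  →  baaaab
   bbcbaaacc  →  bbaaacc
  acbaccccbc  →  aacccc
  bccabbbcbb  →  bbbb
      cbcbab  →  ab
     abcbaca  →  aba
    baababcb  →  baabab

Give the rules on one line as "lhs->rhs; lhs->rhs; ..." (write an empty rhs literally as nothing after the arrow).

  | bcbacaaaab => bacaaaab => baaaab
  | bbcbaaacc => bbaaacc
  | acbaccccbc => aaccccbc => aacccc
  | bccabbbcbb => bcbbbcbb => bbbcbb => bbbb

ca->; cb->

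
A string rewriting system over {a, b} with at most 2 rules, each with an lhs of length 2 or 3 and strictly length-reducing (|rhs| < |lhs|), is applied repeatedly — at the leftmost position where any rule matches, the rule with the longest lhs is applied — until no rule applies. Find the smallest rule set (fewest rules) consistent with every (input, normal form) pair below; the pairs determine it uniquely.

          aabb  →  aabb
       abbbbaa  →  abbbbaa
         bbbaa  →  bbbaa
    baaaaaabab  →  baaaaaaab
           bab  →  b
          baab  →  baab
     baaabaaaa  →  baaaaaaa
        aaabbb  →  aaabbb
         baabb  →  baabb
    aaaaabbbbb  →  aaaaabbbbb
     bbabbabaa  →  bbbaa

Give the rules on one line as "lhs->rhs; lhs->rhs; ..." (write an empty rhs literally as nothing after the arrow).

aba->aa; bab->b

  | aabb
  | abbbbaa
  | bbbaa
  | baaaaaabab => baaaaaaab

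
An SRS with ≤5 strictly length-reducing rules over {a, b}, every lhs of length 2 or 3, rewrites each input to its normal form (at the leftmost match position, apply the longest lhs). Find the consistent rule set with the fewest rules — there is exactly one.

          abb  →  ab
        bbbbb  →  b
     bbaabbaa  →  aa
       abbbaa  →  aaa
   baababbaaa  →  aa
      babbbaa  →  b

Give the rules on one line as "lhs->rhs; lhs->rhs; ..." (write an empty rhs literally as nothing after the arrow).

  | abb => ab
  | bbbbb => bb => b
  | bbaabbaa => abbaa => aa
  | abbbaa => aaa

ba->b; bb->b; bba->; bbb->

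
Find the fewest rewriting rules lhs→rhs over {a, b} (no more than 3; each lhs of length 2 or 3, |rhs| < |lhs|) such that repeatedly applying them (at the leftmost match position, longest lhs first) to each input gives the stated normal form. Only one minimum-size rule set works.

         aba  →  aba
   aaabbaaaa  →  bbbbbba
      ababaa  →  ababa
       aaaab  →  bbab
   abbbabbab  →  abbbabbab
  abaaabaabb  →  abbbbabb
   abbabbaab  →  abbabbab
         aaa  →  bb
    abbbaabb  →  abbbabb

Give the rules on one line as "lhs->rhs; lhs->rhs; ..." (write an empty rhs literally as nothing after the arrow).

  | aba
  | aaabbaaaa => bbbbaaaa => bbbbbba
  | ababaa => ababa
  | aaaab => bbab

aa->a; aaa->bb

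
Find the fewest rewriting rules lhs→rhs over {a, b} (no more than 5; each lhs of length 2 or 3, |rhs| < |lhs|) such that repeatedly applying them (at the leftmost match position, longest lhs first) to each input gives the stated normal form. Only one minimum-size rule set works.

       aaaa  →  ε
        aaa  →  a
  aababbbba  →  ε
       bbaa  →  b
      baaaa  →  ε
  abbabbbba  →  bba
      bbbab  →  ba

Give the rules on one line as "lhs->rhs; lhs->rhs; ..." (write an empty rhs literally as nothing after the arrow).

aa->; ab->a; baa->; bbb->b

  | aaaa => aa => ε
  | aaa => a
  | aababbbba => babbbba => babbba => babba => baba => baa => ε
  | bbaa => b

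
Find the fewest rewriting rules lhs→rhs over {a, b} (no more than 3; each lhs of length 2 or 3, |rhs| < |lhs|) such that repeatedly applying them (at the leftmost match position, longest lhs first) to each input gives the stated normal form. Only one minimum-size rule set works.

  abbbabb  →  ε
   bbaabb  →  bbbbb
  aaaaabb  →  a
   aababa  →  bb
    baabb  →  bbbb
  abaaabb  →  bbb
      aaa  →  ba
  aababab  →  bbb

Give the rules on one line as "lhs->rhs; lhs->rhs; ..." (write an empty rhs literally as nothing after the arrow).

  | abbbabb => abbab => aba => ε
  | bbaabb => bbbbb
  | aaaaabb => baaabb => bbabb => bab => a
  | aababa => bbaba => baa => bb

aa->b; aba->; bab->a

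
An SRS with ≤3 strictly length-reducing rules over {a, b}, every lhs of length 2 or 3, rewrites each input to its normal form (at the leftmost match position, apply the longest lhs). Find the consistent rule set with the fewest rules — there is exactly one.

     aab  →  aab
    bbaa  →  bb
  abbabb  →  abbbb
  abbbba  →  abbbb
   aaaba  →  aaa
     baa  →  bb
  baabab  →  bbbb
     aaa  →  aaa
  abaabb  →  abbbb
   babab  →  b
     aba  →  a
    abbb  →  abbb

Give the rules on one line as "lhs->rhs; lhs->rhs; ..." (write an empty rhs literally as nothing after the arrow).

ba->; baa->bb; bba->bb

  | aab
  | bbaa => bba => bb
  | abbabb => abbbb
  | abbbba => abbbb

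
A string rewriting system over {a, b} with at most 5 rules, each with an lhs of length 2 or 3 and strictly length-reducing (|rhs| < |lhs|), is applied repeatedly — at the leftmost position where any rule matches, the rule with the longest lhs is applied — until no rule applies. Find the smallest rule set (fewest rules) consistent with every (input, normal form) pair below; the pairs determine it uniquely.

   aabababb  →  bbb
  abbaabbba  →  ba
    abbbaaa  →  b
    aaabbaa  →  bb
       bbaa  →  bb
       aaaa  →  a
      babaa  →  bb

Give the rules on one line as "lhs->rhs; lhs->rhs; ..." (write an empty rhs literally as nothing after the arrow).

aa->b; aaa->; ab->b; bba->ba

  | aabababb => bbababb => bababb => bbabb => babb => bbb
  | abbaabbba => bbaabbba => baabbba => bbbbba => bbbba => bbba => bba => ba
  | abbbaaa => bbbaaa => bbaaa => baaa => b
  | aaabbaa => bbaa => baa => bb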